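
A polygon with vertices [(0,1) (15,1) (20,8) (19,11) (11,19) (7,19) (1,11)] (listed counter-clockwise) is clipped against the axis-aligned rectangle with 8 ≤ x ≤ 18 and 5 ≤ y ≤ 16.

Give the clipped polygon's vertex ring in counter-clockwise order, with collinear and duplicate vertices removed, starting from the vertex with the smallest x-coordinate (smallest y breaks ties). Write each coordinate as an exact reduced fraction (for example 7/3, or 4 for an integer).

1. After x ≥ 8: [(8,1) (15,1) (20,8) (19,11) (11,19) (8,19)]
2. After x ≤ 18: [(8,1) (15,1) (18,26/5) (18,12) (11,19) (8,19)]
3. After y ≥ 5: [(8,5) (125/7,5) (18,26/5) (18,12) (11,19) (8,19)]
4. After y ≤ 16: [(8,16) (8,5) (125/7,5) (18,26/5) (18,12) (14,16)]
5. Canonical ring: [(8,5) (125/7,5) (18,26/5) (18,12) (14,16) (8,16)]

Clipped polygon: [(8,5) (125/7,5) (18,26/5) (18,12) (14,16) (8,16)]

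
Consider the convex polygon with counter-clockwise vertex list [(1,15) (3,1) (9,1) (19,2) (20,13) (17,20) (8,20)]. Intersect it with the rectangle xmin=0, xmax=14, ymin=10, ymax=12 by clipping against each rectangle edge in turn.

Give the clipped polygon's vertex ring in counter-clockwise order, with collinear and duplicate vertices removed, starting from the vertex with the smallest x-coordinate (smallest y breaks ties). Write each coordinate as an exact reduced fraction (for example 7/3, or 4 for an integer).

Clipped polygon: [(10/7,12) (12/7,10) (14,10) (14,12)]

1. After x ≥ 0: [(1,15) (3,1) (9,1) (19,2) (20,13) (17,20) (8,20)]
2. After x ≤ 14: [(1,15) (3,1) (9,1) (14,3/2) (14,20) (8,20)]
3. After y ≥ 10: [(1,15) (12/7,10) (14,10) (14,20) (8,20)]
4. After y ≤ 12: [(10/7,12) (12/7,10) (14,10) (14,12)]
5. Canonical ring: [(10/7,12) (12/7,10) (14,10) (14,12)]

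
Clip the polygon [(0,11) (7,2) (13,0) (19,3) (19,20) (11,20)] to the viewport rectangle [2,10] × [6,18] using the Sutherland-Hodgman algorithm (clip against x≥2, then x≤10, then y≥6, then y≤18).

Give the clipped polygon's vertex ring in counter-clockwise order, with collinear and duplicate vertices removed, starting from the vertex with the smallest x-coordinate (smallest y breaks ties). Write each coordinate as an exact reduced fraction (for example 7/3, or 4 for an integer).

1. After x ≥ 2: [(2,139/11) (2,59/7) (7,2) (13,0) (19,3) (19,20) (11,20)]
2. After x ≤ 10: [(10,211/11) (2,139/11) (2,59/7) (7,2) (10,1)]
3. After y ≥ 6: [(10,6) (10,211/11) (2,139/11) (2,59/7) (35/9,6)]
4. After y ≤ 18: [(10,6) (10,18) (77/9,18) (2,139/11) (2,59/7) (35/9,6)]
5. Canonical ring: [(2,59/7) (35/9,6) (10,6) (10,18) (77/9,18) (2,139/11)]

Clipped polygon: [(2,59/7) (35/9,6) (10,6) (10,18) (77/9,18) (2,139/11)]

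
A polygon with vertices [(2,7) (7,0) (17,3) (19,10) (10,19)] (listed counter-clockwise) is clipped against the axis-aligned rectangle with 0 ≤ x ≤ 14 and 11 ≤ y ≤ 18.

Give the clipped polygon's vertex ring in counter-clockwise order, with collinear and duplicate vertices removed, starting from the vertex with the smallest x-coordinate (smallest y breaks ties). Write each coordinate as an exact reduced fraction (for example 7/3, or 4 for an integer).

Clipped polygon: [(14/3,11) (14,11) (14,15) (11,18) (28/3,18)]

1. After x ≥ 0: [(2,7) (7,0) (17,3) (19,10) (10,19)]
2. After x ≤ 14: [(2,7) (7,0) (14,21/10) (14,15) (10,19)]
3. After y ≥ 11: [(14/3,11) (14,11) (14,15) (10,19)]
4. After y ≤ 18: [(28/3,18) (14/3,11) (14,11) (14,15) (11,18)]
5. Canonical ring: [(14/3,11) (14,11) (14,15) (11,18) (28/3,18)]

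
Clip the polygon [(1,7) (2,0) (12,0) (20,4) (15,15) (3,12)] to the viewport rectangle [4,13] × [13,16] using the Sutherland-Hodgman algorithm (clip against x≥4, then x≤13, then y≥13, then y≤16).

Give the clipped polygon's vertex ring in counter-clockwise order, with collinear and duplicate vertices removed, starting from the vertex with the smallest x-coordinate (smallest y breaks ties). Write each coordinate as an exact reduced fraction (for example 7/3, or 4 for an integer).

1. After x ≥ 4: [(4,0) (12,0) (20,4) (15,15) (4,49/4)]
2. After x ≤ 13: [(4,0) (12,0) (13,1/2) (13,29/2) (4,49/4)]
3. After y ≥ 13: [(13,13) (13,29/2) (7,13)]
4. After y ≤ 16: [(13,13) (13,29/2) (7,13)]
5. Canonical ring: [(7,13) (13,13) (13,29/2)]

Clipped polygon: [(7,13) (13,13) (13,29/2)]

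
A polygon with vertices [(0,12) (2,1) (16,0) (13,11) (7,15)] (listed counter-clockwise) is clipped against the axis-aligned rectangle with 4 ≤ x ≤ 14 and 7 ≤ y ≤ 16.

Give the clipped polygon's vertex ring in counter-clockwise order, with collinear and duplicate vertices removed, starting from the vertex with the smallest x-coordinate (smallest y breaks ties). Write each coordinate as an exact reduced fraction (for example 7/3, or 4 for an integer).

Clipped polygon: [(4,7) (14,7) (14,22/3) (13,11) (7,15) (4,96/7)]

1. After x ≥ 4: [(4,96/7) (4,6/7) (16,0) (13,11) (7,15)]
2. After x ≤ 14: [(4,96/7) (4,6/7) (14,1/7) (14,22/3) (13,11) (7,15)]
3. After y ≥ 7: [(4,96/7) (4,7) (14,7) (14,22/3) (13,11) (7,15)]
4. After y ≤ 16: [(4,96/7) (4,7) (14,7) (14,22/3) (13,11) (7,15)]
5. Canonical ring: [(4,7) (14,7) (14,22/3) (13,11) (7,15) (4,96/7)]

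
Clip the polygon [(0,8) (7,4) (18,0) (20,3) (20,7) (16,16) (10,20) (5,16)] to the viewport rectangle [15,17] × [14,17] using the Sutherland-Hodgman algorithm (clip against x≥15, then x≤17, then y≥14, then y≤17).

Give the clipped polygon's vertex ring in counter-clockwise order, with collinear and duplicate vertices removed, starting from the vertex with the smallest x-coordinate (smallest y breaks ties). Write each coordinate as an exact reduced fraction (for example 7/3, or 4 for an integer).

Clipped polygon: [(15,14) (152/9,14) (16,16) (15,50/3)]

1. After x ≥ 15: [(15,12/11) (18,0) (20,3) (20,7) (16,16) (15,50/3)]
2. After x ≤ 17: [(15,12/11) (17,4/11) (17,55/4) (16,16) (15,50/3)]
3. After y ≥ 14: [(15,14) (152/9,14) (16,16) (15,50/3)]
4. After y ≤ 17: [(15,14) (152/9,14) (16,16) (15,50/3)]
5. Canonical ring: [(15,14) (152/9,14) (16,16) (15,50/3)]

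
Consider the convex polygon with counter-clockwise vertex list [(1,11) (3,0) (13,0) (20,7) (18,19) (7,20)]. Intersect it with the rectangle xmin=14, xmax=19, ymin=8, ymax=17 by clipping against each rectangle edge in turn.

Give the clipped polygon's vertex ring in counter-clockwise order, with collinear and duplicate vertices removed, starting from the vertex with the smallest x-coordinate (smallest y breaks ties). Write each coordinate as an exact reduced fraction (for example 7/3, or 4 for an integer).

Clipped polygon: [(14,8) (19,8) (19,13) (55/3,17) (14,17)]

1. After x ≥ 14: [(14,1) (20,7) (18,19) (14,213/11)]
2. After x ≤ 19: [(14,1) (19,6) (19,13) (18,19) (14,213/11)]
3. After y ≥ 8: [(14,8) (19,8) (19,13) (18,19) (14,213/11)]
4. After y ≤ 17: [(14,17) (14,8) (19,8) (19,13) (55/3,17)]
5. Canonical ring: [(14,8) (19,8) (19,13) (55/3,17) (14,17)]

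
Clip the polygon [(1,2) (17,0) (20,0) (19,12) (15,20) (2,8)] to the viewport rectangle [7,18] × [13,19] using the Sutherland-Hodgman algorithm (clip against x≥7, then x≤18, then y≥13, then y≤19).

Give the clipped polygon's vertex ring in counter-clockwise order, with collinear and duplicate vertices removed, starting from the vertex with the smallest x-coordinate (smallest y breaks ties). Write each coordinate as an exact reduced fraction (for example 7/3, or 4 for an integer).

Clipped polygon: [(89/12,13) (18,13) (18,14) (31/2,19) (167/12,19)]

1. After x ≥ 7: [(7,5/4) (17,0) (20,0) (19,12) (15,20) (7,164/13)]
2. After x ≤ 18: [(7,5/4) (17,0) (18,0) (18,14) (15,20) (7,164/13)]
3. After y ≥ 13: [(18,13) (18,14) (15,20) (89/12,13)]
4. After y ≤ 19: [(18,13) (18,14) (31/2,19) (167/12,19) (89/12,13)]
5. Canonical ring: [(89/12,13) (18,13) (18,14) (31/2,19) (167/12,19)]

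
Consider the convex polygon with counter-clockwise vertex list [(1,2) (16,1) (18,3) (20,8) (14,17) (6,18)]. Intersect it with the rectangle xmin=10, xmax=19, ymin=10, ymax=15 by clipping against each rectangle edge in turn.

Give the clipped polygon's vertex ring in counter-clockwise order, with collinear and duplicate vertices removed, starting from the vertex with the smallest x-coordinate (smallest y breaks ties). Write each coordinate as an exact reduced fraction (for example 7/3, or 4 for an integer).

Clipped polygon: [(10,10) (56/3,10) (46/3,15) (10,15)]

1. After x ≥ 10: [(10,7/5) (16,1) (18,3) (20,8) (14,17) (10,35/2)]
2. After x ≤ 19: [(10,7/5) (16,1) (18,3) (19,11/2) (19,19/2) (14,17) (10,35/2)]
3. After y ≥ 10: [(10,10) (56/3,10) (14,17) (10,35/2)]
4. After y ≤ 15: [(10,15) (10,10) (56/3,10) (46/3,15)]
5. Canonical ring: [(10,10) (56/3,10) (46/3,15) (10,15)]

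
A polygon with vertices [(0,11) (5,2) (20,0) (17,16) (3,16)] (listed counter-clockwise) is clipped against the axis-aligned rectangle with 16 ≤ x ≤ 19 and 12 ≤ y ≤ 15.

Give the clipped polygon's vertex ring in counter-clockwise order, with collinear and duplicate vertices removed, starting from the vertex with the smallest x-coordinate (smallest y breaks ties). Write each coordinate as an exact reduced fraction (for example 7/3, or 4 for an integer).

1. After x ≥ 16: [(16,8/15) (20,0) (17,16) (16,16)]
2. After x ≤ 19: [(16,8/15) (19,2/15) (19,16/3) (17,16) (16,16)]
3. After y ≥ 12: [(16,12) (71/4,12) (17,16) (16,16)]
4. After y ≤ 15: [(16,15) (16,12) (71/4,12) (275/16,15)]
5. Canonical ring: [(16,12) (71/4,12) (275/16,15) (16,15)]

Clipped polygon: [(16,12) (71/4,12) (275/16,15) (16,15)]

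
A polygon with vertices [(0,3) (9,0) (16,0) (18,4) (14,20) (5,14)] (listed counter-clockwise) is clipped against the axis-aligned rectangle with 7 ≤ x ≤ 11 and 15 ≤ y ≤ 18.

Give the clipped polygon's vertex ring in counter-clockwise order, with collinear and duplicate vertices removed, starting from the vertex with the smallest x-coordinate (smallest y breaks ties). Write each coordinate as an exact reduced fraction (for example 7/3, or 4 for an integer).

1. After x ≥ 7: [(7,2/3) (9,0) (16,0) (18,4) (14,20) (7,46/3)]
2. After x ≤ 11: [(7,2/3) (9,0) (11,0) (11,18) (7,46/3)]
3. After y ≥ 15: [(7,15) (11,15) (11,18) (7,46/3)]
4. After y ≤ 18: [(7,15) (11,15) (11,18) (7,46/3)]
5. Canonical ring: [(7,15) (11,15) (11,18) (7,46/3)]

Clipped polygon: [(7,15) (11,15) (11,18) (7,46/3)]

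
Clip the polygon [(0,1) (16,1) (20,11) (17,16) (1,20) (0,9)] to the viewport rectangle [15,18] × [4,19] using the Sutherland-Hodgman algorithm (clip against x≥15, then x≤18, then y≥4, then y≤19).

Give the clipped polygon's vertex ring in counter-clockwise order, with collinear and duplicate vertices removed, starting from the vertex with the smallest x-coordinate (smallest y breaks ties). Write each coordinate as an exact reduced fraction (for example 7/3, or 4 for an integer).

Clipped polygon: [(15,4) (86/5,4) (18,6) (18,43/3) (17,16) (15,33/2)]

1. After x ≥ 15: [(15,1) (16,1) (20,11) (17,16) (15,33/2)]
2. After x ≤ 18: [(15,1) (16,1) (18,6) (18,43/3) (17,16) (15,33/2)]
3. After y ≥ 4: [(15,4) (86/5,4) (18,6) (18,43/3) (17,16) (15,33/2)]
4. After y ≤ 19: [(15,4) (86/5,4) (18,6) (18,43/3) (17,16) (15,33/2)]
5. Canonical ring: [(15,4) (86/5,4) (18,6) (18,43/3) (17,16) (15,33/2)]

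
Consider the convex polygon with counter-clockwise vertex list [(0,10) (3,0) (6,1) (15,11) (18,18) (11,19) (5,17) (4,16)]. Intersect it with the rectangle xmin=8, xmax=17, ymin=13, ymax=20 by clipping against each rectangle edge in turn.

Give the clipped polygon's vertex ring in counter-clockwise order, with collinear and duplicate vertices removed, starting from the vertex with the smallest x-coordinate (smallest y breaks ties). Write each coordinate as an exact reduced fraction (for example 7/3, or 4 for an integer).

1. After x ≥ 8: [(8,29/9) (15,11) (18,18) (11,19) (8,18)]
2. After x ≤ 17: [(8,29/9) (15,11) (17,47/3) (17,127/7) (11,19) (8,18)]
3. After y ≥ 13: [(8,13) (111/7,13) (17,47/3) (17,127/7) (11,19) (8,18)]
4. After y ≤ 20: [(8,13) (111/7,13) (17,47/3) (17,127/7) (11,19) (8,18)]
5. Canonical ring: [(8,13) (111/7,13) (17,47/3) (17,127/7) (11,19) (8,18)]

Clipped polygon: [(8,13) (111/7,13) (17,47/3) (17,127/7) (11,19) (8,18)]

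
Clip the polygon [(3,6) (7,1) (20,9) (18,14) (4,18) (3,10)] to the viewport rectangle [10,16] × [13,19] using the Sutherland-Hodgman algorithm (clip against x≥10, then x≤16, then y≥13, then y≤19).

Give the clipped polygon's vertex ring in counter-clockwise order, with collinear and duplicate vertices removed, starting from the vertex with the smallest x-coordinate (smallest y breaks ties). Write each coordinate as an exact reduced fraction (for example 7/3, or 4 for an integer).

1. After x ≥ 10: [(10,37/13) (20,9) (18,14) (10,114/7)]
2. After x ≤ 16: [(10,37/13) (16,85/13) (16,102/7) (10,114/7)]
3. After y ≥ 13: [(10,13) (16,13) (16,102/7) (10,114/7)]
4. After y ≤ 19: [(10,13) (16,13) (16,102/7) (10,114/7)]
5. Canonical ring: [(10,13) (16,13) (16,102/7) (10,114/7)]

Clipped polygon: [(10,13) (16,13) (16,102/7) (10,114/7)]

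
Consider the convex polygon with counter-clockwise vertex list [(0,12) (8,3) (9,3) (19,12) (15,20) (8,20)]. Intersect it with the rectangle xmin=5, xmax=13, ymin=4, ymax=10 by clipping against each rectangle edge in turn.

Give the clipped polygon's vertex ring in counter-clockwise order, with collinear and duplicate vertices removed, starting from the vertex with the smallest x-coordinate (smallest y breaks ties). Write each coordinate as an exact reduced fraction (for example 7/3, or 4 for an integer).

Clipped polygon: [(5,51/8) (64/9,4) (91/9,4) (13,33/5) (13,10) (5,10)]

1. After x ≥ 5: [(5,17) (5,51/8) (8,3) (9,3) (19,12) (15,20) (8,20)]
2. After x ≤ 13: [(5,17) (5,51/8) (8,3) (9,3) (13,33/5) (13,20) (8,20)]
3. After y ≥ 4: [(5,17) (5,51/8) (64/9,4) (91/9,4) (13,33/5) (13,20) (8,20)]
4. After y ≤ 10: [(5,10) (5,51/8) (64/9,4) (91/9,4) (13,33/5) (13,10)]
5. Canonical ring: [(5,51/8) (64/9,4) (91/9,4) (13,33/5) (13,10) (5,10)]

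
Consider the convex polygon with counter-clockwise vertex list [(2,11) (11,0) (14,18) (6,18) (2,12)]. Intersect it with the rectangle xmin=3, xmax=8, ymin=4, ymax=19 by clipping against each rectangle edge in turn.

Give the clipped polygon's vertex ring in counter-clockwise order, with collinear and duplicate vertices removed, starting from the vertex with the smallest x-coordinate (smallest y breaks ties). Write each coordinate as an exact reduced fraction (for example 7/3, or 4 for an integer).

1. After x ≥ 3: [(3,88/9) (11,0) (14,18) (6,18) (3,27/2)]
2. After x ≤ 8: [(3,88/9) (8,11/3) (8,18) (6,18) (3,27/2)]
3. After y ≥ 4: [(3,88/9) (85/11,4) (8,4) (8,18) (6,18) (3,27/2)]
4. After y ≤ 19: [(3,88/9) (85/11,4) (8,4) (8,18) (6,18) (3,27/2)]
5. Canonical ring: [(3,88/9) (85/11,4) (8,4) (8,18) (6,18) (3,27/2)]

Clipped polygon: [(3,88/9) (85/11,4) (8,4) (8,18) (6,18) (3,27/2)]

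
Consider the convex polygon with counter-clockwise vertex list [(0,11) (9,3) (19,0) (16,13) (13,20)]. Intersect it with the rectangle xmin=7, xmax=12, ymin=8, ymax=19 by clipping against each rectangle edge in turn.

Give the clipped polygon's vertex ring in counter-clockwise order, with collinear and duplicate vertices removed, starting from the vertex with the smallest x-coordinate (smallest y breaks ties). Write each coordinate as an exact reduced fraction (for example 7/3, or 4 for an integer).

1. After x ≥ 7: [(7,206/13) (7,43/9) (9,3) (19,0) (16,13) (13,20)]
2. After x ≤ 12: [(12,251/13) (7,206/13) (7,43/9) (9,3) (12,21/10)]
3. After y ≥ 8: [(12,8) (12,251/13) (7,206/13) (7,8)]
4. After y ≤ 19: [(12,8) (12,19) (104/9,19) (7,206/13) (7,8)]
5. Canonical ring: [(7,8) (12,8) (12,19) (104/9,19) (7,206/13)]

Clipped polygon: [(7,8) (12,8) (12,19) (104/9,19) (7,206/13)]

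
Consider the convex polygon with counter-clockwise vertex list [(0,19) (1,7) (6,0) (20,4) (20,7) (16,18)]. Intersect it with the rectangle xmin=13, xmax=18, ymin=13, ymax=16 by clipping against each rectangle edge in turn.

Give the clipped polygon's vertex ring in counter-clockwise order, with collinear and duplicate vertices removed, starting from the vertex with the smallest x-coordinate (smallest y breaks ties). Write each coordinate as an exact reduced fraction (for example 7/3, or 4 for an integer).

Clipped polygon: [(13,13) (196/11,13) (184/11,16) (13,16)]

1. After x ≥ 13: [(13,291/16) (13,2) (20,4) (20,7) (16,18)]
2. After x ≤ 18: [(13,291/16) (13,2) (18,24/7) (18,25/2) (16,18)]
3. After y ≥ 13: [(13,291/16) (13,13) (196/11,13) (16,18)]
4. After y ≤ 16: [(13,16) (13,13) (196/11,13) (184/11,16)]
5. Canonical ring: [(13,13) (196/11,13) (184/11,16) (13,16)]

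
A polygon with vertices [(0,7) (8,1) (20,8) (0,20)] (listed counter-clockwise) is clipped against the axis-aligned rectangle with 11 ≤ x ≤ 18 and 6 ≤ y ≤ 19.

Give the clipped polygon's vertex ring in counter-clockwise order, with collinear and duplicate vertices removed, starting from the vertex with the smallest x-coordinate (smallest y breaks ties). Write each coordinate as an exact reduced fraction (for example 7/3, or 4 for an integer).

Clipped polygon: [(11,6) (116/7,6) (18,41/6) (18,46/5) (11,67/5)]

1. After x ≥ 11: [(11,11/4) (20,8) (11,67/5)]
2. After x ≤ 18: [(11,11/4) (18,41/6) (18,46/5) (11,67/5)]
3. After y ≥ 6: [(11,6) (116/7,6) (18,41/6) (18,46/5) (11,67/5)]
4. After y ≤ 19: [(11,6) (116/7,6) (18,41/6) (18,46/5) (11,67/5)]
5. Canonical ring: [(11,6) (116/7,6) (18,41/6) (18,46/5) (11,67/5)]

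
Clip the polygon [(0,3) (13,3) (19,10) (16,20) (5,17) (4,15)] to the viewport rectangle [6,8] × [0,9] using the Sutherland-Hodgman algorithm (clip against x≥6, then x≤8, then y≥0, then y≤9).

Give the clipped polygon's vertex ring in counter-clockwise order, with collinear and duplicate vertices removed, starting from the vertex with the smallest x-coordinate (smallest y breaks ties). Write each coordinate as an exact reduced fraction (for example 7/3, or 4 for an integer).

1. After x ≥ 6: [(6,3) (13,3) (19,10) (16,20) (6,190/11)]
2. After x ≤ 8: [(6,3) (8,3) (8,196/11) (6,190/11)]
3. After y ≥ 0: [(6,3) (8,3) (8,196/11) (6,190/11)]
4. After y ≤ 9: [(6,9) (6,3) (8,3) (8,9)]
5. Canonical ring: [(6,3) (8,3) (8,9) (6,9)]

Clipped polygon: [(6,3) (8,3) (8,9) (6,9)]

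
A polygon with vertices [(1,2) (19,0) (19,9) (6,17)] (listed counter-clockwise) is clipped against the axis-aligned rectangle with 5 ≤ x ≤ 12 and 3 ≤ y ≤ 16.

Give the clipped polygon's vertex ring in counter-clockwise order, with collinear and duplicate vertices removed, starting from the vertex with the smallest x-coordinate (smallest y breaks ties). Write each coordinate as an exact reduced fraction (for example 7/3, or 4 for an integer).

1. After x ≥ 5: [(5,14) (5,14/9) (19,0) (19,9) (6,17)]
2. After x ≤ 12: [(5,14) (5,14/9) (12,7/9) (12,173/13) (6,17)]
3. After y ≥ 3: [(5,14) (5,3) (12,3) (12,173/13) (6,17)]
4. After y ≤ 16: [(17/3,16) (5,14) (5,3) (12,3) (12,173/13) (61/8,16)]
5. Canonical ring: [(5,3) (12,3) (12,173/13) (61/8,16) (17/3,16) (5,14)]

Clipped polygon: [(5,3) (12,3) (12,173/13) (61/8,16) (17/3,16) (5,14)]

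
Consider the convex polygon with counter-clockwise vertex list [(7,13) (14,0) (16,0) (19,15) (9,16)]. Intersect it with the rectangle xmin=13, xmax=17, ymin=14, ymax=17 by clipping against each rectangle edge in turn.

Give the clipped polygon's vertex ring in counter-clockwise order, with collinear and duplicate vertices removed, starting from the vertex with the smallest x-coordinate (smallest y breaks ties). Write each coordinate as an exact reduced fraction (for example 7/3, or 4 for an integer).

Clipped polygon: [(13,14) (17,14) (17,76/5) (13,78/5)]

1. After x ≥ 13: [(13,13/7) (14,0) (16,0) (19,15) (13,78/5)]
2. After x ≤ 17: [(13,13/7) (14,0) (16,0) (17,5) (17,76/5) (13,78/5)]
3. After y ≥ 14: [(13,14) (17,14) (17,76/5) (13,78/5)]
4. After y ≤ 17: [(13,14) (17,14) (17,76/5) (13,78/5)]
5. Canonical ring: [(13,14) (17,14) (17,76/5) (13,78/5)]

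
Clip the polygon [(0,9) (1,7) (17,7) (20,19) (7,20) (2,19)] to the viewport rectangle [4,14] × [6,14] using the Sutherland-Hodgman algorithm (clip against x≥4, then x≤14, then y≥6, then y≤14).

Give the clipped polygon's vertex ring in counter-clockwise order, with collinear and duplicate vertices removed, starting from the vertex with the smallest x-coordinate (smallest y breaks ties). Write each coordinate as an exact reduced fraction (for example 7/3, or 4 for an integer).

1. After x ≥ 4: [(4,7) (17,7) (20,19) (7,20) (4,97/5)]
2. After x ≤ 14: [(4,7) (14,7) (14,253/13) (7,20) (4,97/5)]
3. After y ≥ 6: [(4,7) (14,7) (14,253/13) (7,20) (4,97/5)]
4. After y ≤ 14: [(4,14) (4,7) (14,7) (14,14)]
5. Canonical ring: [(4,7) (14,7) (14,14) (4,14)]

Clipped polygon: [(4,7) (14,7) (14,14) (4,14)]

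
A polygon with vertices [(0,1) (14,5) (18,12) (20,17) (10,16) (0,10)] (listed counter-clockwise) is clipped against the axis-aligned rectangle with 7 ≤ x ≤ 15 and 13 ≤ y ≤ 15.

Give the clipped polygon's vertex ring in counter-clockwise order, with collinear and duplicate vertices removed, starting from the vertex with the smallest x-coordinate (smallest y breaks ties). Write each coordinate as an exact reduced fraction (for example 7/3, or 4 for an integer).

1. After x ≥ 7: [(7,3) (14,5) (18,12) (20,17) (10,16) (7,71/5)]
2. After x ≤ 15: [(7,3) (14,5) (15,27/4) (15,33/2) (10,16) (7,71/5)]
3. After y ≥ 13: [(7,13) (15,13) (15,33/2) (10,16) (7,71/5)]
4. After y ≤ 15: [(7,13) (15,13) (15,15) (25/3,15) (7,71/5)]
5. Canonical ring: [(7,13) (15,13) (15,15) (25/3,15) (7,71/5)]

Clipped polygon: [(7,13) (15,13) (15,15) (25/3,15) (7,71/5)]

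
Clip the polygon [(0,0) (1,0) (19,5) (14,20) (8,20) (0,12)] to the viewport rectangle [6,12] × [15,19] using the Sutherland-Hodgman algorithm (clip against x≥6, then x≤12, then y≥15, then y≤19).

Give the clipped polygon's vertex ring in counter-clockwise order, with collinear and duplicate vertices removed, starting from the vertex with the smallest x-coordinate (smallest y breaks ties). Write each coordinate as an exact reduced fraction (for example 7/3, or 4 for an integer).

1. After x ≥ 6: [(6,25/18) (19,5) (14,20) (8,20) (6,18)]
2. After x ≤ 12: [(6,25/18) (12,55/18) (12,20) (8,20) (6,18)]
3. After y ≥ 15: [(6,15) (12,15) (12,20) (8,20) (6,18)]
4. After y ≤ 19: [(6,15) (12,15) (12,19) (7,19) (6,18)]
5. Canonical ring: [(6,15) (12,15) (12,19) (7,19) (6,18)]

Clipped polygon: [(6,15) (12,15) (12,19) (7,19) (6,18)]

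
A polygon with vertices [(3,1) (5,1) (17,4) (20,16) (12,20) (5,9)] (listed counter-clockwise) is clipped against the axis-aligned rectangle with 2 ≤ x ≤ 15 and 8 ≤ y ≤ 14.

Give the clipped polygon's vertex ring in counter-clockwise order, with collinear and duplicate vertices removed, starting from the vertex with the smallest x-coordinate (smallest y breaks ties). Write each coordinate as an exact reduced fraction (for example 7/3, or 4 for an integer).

1. After x ≥ 2: [(3,1) (5,1) (17,4) (20,16) (12,20) (5,9)]
2. After x ≤ 15: [(3,1) (5,1) (15,7/2) (15,37/2) (12,20) (5,9)]
3. After y ≥ 8: [(19/4,8) (15,8) (15,37/2) (12,20) (5,9)]
4. After y ≤ 14: [(19/4,8) (15,8) (15,14) (90/11,14) (5,9)]
5. Canonical ring: [(19/4,8) (15,8) (15,14) (90/11,14) (5,9)]

Clipped polygon: [(19/4,8) (15,8) (15,14) (90/11,14) (5,9)]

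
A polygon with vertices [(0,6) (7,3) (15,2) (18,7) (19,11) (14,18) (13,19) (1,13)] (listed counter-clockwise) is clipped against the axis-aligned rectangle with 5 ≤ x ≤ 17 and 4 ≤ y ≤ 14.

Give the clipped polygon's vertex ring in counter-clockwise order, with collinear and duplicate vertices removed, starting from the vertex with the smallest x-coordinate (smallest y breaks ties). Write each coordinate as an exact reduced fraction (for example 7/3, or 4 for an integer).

1. After x ≥ 5: [(5,27/7) (7,3) (15,2) (18,7) (19,11) (14,18) (13,19) (5,15)]
2. After x ≤ 17: [(5,27/7) (7,3) (15,2) (17,16/3) (17,69/5) (14,18) (13,19) (5,15)]
3. After y ≥ 4: [(5,4) (81/5,4) (17,16/3) (17,69/5) (14,18) (13,19) (5,15)]
4. After y ≤ 14: [(5,14) (5,4) (81/5,4) (17,16/3) (17,69/5) (118/7,14)]
5. Canonical ring: [(5,4) (81/5,4) (17,16/3) (17,69/5) (118/7,14) (5,14)]

Clipped polygon: [(5,4) (81/5,4) (17,16/3) (17,69/5) (118/7,14) (5,14)]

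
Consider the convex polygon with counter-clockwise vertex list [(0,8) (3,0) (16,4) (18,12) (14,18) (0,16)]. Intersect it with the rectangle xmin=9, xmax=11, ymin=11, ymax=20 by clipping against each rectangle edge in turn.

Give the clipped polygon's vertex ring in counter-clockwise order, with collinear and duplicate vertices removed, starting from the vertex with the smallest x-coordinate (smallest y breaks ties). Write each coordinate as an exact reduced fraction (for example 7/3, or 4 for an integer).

Clipped polygon: [(9,11) (11,11) (11,123/7) (9,121/7)]

1. After x ≥ 9: [(9,24/13) (16,4) (18,12) (14,18) (9,121/7)]
2. After x ≤ 11: [(9,24/13) (11,32/13) (11,123/7) (9,121/7)]
3. After y ≥ 11: [(9,11) (11,11) (11,123/7) (9,121/7)]
4. After y ≤ 20: [(9,11) (11,11) (11,123/7) (9,121/7)]
5. Canonical ring: [(9,11) (11,11) (11,123/7) (9,121/7)]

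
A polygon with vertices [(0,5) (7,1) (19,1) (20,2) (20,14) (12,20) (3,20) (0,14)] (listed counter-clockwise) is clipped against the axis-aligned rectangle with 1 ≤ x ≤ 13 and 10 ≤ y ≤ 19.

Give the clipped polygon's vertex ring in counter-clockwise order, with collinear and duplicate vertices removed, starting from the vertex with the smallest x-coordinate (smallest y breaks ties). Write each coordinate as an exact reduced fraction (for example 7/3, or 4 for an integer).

1. After x ≥ 1: [(1,31/7) (7,1) (19,1) (20,2) (20,14) (12,20) (3,20) (1,16)]
2. After x ≤ 13: [(1,31/7) (7,1) (13,1) (13,77/4) (12,20) (3,20) (1,16)]
3. After y ≥ 10: [(1,10) (13,10) (13,77/4) (12,20) (3,20) (1,16)]
4. After y ≤ 19: [(1,10) (13,10) (13,19) (5/2,19) (1,16)]
5. Canonical ring: [(1,10) (13,10) (13,19) (5/2,19) (1,16)]

Clipped polygon: [(1,10) (13,10) (13,19) (5/2,19) (1,16)]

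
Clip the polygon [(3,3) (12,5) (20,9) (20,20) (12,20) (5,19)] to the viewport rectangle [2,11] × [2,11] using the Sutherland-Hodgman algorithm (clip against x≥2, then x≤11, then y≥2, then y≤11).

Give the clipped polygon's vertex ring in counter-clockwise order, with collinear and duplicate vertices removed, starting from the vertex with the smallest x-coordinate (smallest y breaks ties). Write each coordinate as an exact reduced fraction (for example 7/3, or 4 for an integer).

Clipped polygon: [(3,3) (11,43/9) (11,11) (4,11)]

1. After x ≥ 2: [(3,3) (12,5) (20,9) (20,20) (12,20) (5,19)]
2. After x ≤ 11: [(3,3) (11,43/9) (11,139/7) (5,19)]
3. After y ≥ 2: [(3,3) (11,43/9) (11,139/7) (5,19)]
4. After y ≤ 11: [(4,11) (3,3) (11,43/9) (11,11)]
5. Canonical ring: [(3,3) (11,43/9) (11,11) (4,11)]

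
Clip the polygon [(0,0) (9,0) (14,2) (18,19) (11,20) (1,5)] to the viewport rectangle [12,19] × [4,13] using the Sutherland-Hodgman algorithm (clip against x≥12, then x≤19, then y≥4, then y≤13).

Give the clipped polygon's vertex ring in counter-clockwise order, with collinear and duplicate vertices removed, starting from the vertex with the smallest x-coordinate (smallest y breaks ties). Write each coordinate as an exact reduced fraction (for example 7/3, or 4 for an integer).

1. After x ≥ 12: [(12,6/5) (14,2) (18,19) (12,139/7)]
2. After x ≤ 19: [(12,6/5) (14,2) (18,19) (12,139/7)]
3. After y ≥ 4: [(12,4) (246/17,4) (18,19) (12,139/7)]
4. After y ≤ 13: [(12,13) (12,4) (246/17,4) (282/17,13)]
5. Canonical ring: [(12,4) (246/17,4) (282/17,13) (12,13)]

Clipped polygon: [(12,4) (246/17,4) (282/17,13) (12,13)]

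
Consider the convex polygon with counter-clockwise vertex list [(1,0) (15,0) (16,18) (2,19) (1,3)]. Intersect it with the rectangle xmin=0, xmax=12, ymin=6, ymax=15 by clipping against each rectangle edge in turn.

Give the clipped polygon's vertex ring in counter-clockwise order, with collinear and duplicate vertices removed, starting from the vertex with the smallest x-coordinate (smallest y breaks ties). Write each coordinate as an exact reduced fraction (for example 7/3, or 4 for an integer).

1. After x ≥ 0: [(1,0) (15,0) (16,18) (2,19) (1,3)]
2. After x ≤ 12: [(1,0) (12,0) (12,128/7) (2,19) (1,3)]
3. After y ≥ 6: [(12,6) (12,128/7) (2,19) (19/16,6)]
4. After y ≤ 15: [(12,6) (12,15) (7/4,15) (19/16,6)]
5. Canonical ring: [(19/16,6) (12,6) (12,15) (7/4,15)]

Clipped polygon: [(19/16,6) (12,6) (12,15) (7/4,15)]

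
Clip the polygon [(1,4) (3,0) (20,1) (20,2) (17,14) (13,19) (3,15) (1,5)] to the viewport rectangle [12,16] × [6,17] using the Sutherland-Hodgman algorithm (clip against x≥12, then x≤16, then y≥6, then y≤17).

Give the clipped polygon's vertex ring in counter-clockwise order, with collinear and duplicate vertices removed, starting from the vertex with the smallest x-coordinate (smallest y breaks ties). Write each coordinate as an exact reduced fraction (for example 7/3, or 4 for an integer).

Clipped polygon: [(12,6) (16,6) (16,61/4) (73/5,17) (12,17)]

1. After x ≥ 12: [(12,9/17) (20,1) (20,2) (17,14) (13,19) (12,93/5)]
2. After x ≤ 16: [(12,9/17) (16,13/17) (16,61/4) (13,19) (12,93/5)]
3. After y ≥ 6: [(12,6) (16,6) (16,61/4) (13,19) (12,93/5)]
4. After y ≤ 17: [(12,17) (12,6) (16,6) (16,61/4) (73/5,17)]
5. Canonical ring: [(12,6) (16,6) (16,61/4) (73/5,17) (12,17)]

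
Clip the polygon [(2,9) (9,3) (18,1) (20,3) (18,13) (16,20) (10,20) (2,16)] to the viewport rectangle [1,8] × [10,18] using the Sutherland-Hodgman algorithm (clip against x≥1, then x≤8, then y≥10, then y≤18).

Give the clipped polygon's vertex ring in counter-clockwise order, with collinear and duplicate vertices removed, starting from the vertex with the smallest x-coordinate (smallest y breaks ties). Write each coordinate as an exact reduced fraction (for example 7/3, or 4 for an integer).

1. After x ≥ 1: [(2,9) (9,3) (18,1) (20,3) (18,13) (16,20) (10,20) (2,16)]
2. After x ≤ 8: [(2,9) (8,27/7) (8,19) (2,16)]
3. After y ≥ 10: [(2,10) (8,10) (8,19) (2,16)]
4. After y ≤ 18: [(2,10) (8,10) (8,18) (6,18) (2,16)]
5. Canonical ring: [(2,10) (8,10) (8,18) (6,18) (2,16)]

Clipped polygon: [(2,10) (8,10) (8,18) (6,18) (2,16)]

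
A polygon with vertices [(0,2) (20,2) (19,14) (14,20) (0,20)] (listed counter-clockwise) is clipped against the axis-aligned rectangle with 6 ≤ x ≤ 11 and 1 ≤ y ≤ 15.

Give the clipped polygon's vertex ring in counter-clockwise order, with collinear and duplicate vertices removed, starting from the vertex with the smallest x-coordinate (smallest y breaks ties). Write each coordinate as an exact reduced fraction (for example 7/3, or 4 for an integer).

Clipped polygon: [(6,2) (11,2) (11,15) (6,15)]

1. After x ≥ 6: [(6,2) (20,2) (19,14) (14,20) (6,20)]
2. After x ≤ 11: [(6,2) (11,2) (11,20) (6,20)]
3. After y ≥ 1: [(6,2) (11,2) (11,20) (6,20)]
4. After y ≤ 15: [(6,15) (6,2) (11,2) (11,15)]
5. Canonical ring: [(6,2) (11,2) (11,15) (6,15)]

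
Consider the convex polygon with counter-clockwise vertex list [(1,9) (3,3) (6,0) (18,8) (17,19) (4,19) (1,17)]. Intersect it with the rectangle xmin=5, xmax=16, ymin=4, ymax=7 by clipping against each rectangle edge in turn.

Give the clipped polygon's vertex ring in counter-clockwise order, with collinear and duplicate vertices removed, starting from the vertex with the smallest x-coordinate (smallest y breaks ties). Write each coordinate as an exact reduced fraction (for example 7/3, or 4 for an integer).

Clipped polygon: [(5,4) (12,4) (16,20/3) (16,7) (5,7)]

1. After x ≥ 5: [(5,1) (6,0) (18,8) (17,19) (5,19)]
2. After x ≤ 16: [(5,1) (6,0) (16,20/3) (16,19) (5,19)]
3. After y ≥ 4: [(5,4) (12,4) (16,20/3) (16,19) (5,19)]
4. After y ≤ 7: [(5,7) (5,4) (12,4) (16,20/3) (16,7)]
5. Canonical ring: [(5,4) (12,4) (16,20/3) (16,7) (5,7)]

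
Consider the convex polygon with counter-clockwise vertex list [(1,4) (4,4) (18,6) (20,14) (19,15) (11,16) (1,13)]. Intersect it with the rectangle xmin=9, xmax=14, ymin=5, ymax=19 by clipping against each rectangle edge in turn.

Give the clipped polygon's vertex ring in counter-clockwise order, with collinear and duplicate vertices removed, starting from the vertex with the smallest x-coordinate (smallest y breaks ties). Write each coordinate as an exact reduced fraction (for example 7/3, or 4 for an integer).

1. After x ≥ 9: [(9,33/7) (18,6) (20,14) (19,15) (11,16) (9,77/5)]
2. After x ≤ 14: [(9,33/7) (14,38/7) (14,125/8) (11,16) (9,77/5)]
3. After y ≥ 5: [(9,5) (11,5) (14,38/7) (14,125/8) (11,16) (9,77/5)]
4. After y ≤ 19: [(9,5) (11,5) (14,38/7) (14,125/8) (11,16) (9,77/5)]
5. Canonical ring: [(9,5) (11,5) (14,38/7) (14,125/8) (11,16) (9,77/5)]

Clipped polygon: [(9,5) (11,5) (14,38/7) (14,125/8) (11,16) (9,77/5)]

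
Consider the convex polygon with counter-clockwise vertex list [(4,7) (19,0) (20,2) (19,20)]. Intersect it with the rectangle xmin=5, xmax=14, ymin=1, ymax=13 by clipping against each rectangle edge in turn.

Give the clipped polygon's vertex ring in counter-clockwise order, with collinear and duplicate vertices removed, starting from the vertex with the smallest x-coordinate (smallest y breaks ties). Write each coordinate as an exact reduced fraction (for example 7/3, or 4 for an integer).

Clipped polygon: [(5,98/15) (14,7/3) (14,13) (142/13,13) (5,118/15)]

1. After x ≥ 5: [(5,118/15) (5,98/15) (19,0) (20,2) (19,20)]
2. After x ≤ 14: [(14,47/3) (5,118/15) (5,98/15) (14,7/3)]
3. After y ≥ 1: [(14,47/3) (5,118/15) (5,98/15) (14,7/3)]
4. After y ≤ 13: [(14,13) (142/13,13) (5,118/15) (5,98/15) (14,7/3)]
5. Canonical ring: [(5,98/15) (14,7/3) (14,13) (142/13,13) (5,118/15)]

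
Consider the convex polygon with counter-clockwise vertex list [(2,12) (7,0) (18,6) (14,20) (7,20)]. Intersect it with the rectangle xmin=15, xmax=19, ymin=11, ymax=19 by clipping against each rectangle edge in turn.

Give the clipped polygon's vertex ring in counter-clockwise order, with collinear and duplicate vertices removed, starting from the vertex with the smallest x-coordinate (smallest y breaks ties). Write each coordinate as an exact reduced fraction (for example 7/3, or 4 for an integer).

Clipped polygon: [(15,11) (116/7,11) (15,33/2)]

1. After x ≥ 15: [(15,48/11) (18,6) (15,33/2)]
2. After x ≤ 19: [(15,48/11) (18,6) (15,33/2)]
3. After y ≥ 11: [(15,11) (116/7,11) (15,33/2)]
4. After y ≤ 19: [(15,11) (116/7,11) (15,33/2)]
5. Canonical ring: [(15,11) (116/7,11) (15,33/2)]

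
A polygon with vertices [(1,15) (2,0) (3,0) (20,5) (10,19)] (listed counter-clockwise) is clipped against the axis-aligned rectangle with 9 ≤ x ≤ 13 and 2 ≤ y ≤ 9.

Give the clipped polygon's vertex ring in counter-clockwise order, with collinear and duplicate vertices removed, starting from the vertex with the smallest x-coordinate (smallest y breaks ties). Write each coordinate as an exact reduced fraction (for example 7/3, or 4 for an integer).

Clipped polygon: [(9,2) (49/5,2) (13,50/17) (13,9) (9,9)]

1. After x ≥ 9: [(9,167/9) (9,30/17) (20,5) (10,19)]
2. After x ≤ 13: [(9,167/9) (9,30/17) (13,50/17) (13,74/5) (10,19)]
3. After y ≥ 2: [(9,167/9) (9,2) (49/5,2) (13,50/17) (13,74/5) (10,19)]
4. After y ≤ 9: [(9,9) (9,2) (49/5,2) (13,50/17) (13,9)]
5. Canonical ring: [(9,2) (49/5,2) (13,50/17) (13,9) (9,9)]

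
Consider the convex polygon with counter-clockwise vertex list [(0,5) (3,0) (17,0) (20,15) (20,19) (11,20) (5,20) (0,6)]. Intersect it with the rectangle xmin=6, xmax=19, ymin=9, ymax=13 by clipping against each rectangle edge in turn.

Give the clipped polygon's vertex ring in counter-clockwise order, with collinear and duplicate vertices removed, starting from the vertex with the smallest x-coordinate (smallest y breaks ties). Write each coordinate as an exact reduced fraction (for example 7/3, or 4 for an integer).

Clipped polygon: [(6,9) (94/5,9) (19,10) (19,13) (6,13)]

1. After x ≥ 6: [(6,0) (17,0) (20,15) (20,19) (11,20) (6,20)]
2. After x ≤ 19: [(6,0) (17,0) (19,10) (19,172/9) (11,20) (6,20)]
3. After y ≥ 9: [(6,9) (94/5,9) (19,10) (19,172/9) (11,20) (6,20)]
4. After y ≤ 13: [(6,13) (6,9) (94/5,9) (19,10) (19,13)]
5. Canonical ring: [(6,9) (94/5,9) (19,10) (19,13) (6,13)]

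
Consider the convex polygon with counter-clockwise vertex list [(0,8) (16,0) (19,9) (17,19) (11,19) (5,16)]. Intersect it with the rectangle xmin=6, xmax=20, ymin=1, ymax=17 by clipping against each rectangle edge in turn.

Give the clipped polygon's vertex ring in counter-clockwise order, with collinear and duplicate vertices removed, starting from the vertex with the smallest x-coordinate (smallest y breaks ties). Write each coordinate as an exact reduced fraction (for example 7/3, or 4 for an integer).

1. After x ≥ 6: [(6,5) (16,0) (19,9) (17,19) (11,19) (6,33/2)]
2. After x ≤ 20: [(6,5) (16,0) (19,9) (17,19) (11,19) (6,33/2)]
3. After y ≥ 1: [(6,5) (14,1) (49/3,1) (19,9) (17,19) (11,19) (6,33/2)]
4. After y ≤ 17: [(6,5) (14,1) (49/3,1) (19,9) (87/5,17) (7,17) (6,33/2)]
5. Canonical ring: [(6,5) (14,1) (49/3,1) (19,9) (87/5,17) (7,17) (6,33/2)]

Clipped polygon: [(6,5) (14,1) (49/3,1) (19,9) (87/5,17) (7,17) (6,33/2)]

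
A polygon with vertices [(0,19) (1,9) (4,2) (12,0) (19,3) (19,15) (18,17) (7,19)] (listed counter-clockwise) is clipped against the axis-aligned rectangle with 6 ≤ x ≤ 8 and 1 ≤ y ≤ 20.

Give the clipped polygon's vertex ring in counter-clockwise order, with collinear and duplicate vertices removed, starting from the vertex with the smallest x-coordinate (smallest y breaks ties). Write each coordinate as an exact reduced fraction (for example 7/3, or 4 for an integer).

1. After x ≥ 6: [(6,19) (6,3/2) (12,0) (19,3) (19,15) (18,17) (7,19)]
2. After x ≤ 8: [(6,19) (6,3/2) (8,1) (8,207/11) (7,19)]
3. After y ≥ 1: [(6,19) (6,3/2) (8,1) (8,207/11) (7,19)]
4. After y ≤ 20: [(6,19) (6,3/2) (8,1) (8,207/11) (7,19)]
5. Canonical ring: [(6,3/2) (8,1) (8,207/11) (7,19) (6,19)]

Clipped polygon: [(6,3/2) (8,1) (8,207/11) (7,19) (6,19)]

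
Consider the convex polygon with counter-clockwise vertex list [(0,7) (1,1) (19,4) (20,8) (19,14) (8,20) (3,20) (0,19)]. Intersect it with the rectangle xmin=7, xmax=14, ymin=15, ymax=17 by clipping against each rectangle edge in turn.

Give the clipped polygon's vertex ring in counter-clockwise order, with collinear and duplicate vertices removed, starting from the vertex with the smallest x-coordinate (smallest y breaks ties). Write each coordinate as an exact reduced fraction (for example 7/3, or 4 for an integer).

1. After x ≥ 7: [(7,2) (19,4) (20,8) (19,14) (8,20) (7,20)]
2. After x ≤ 14: [(7,2) (14,19/6) (14,184/11) (8,20) (7,20)]
3. After y ≥ 15: [(7,15) (14,15) (14,184/11) (8,20) (7,20)]
4. After y ≤ 17: [(7,17) (7,15) (14,15) (14,184/11) (27/2,17)]
5. Canonical ring: [(7,15) (14,15) (14,184/11) (27/2,17) (7,17)]

Clipped polygon: [(7,15) (14,15) (14,184/11) (27/2,17) (7,17)]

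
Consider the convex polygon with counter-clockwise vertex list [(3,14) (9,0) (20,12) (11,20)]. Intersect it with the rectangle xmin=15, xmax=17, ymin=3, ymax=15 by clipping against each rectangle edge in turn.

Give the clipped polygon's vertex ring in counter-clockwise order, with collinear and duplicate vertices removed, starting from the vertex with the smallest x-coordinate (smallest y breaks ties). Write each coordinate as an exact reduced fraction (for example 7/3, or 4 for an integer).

1. After x ≥ 15: [(15,72/11) (20,12) (15,148/9)]
2. After x ≤ 17: [(15,72/11) (17,96/11) (17,44/3) (15,148/9)]
3. After y ≥ 3: [(15,72/11) (17,96/11) (17,44/3) (15,148/9)]
4. After y ≤ 15: [(15,15) (15,72/11) (17,96/11) (17,44/3) (133/8,15)]
5. Canonical ring: [(15,72/11) (17,96/11) (17,44/3) (133/8,15) (15,15)]

Clipped polygon: [(15,72/11) (17,96/11) (17,44/3) (133/8,15) (15,15)]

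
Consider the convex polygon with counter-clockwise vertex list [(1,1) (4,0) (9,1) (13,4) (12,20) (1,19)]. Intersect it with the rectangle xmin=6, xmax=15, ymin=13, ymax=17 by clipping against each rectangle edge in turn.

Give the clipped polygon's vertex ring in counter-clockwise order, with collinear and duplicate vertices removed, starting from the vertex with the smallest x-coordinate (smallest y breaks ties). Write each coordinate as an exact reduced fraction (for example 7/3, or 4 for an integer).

1. After x ≥ 6: [(6,2/5) (9,1) (13,4) (12,20) (6,214/11)]
2. After x ≤ 15: [(6,2/5) (9,1) (13,4) (12,20) (6,214/11)]
3. After y ≥ 13: [(6,13) (199/16,13) (12,20) (6,214/11)]
4. After y ≤ 17: [(6,17) (6,13) (199/16,13) (195/16,17)]
5. Canonical ring: [(6,13) (199/16,13) (195/16,17) (6,17)]

Clipped polygon: [(6,13) (199/16,13) (195/16,17) (6,17)]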